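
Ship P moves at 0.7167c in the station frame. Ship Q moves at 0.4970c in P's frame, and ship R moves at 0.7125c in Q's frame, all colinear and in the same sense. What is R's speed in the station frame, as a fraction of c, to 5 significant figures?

u ≈ 0.98155c

Compose boost 2: (0.4970 + 0.7167)/(1 + 0.4970×0.7167) = 1.2137/1.356200 = 0.8949271
Compose boost 3: (0.7125 + 0.8949271)/(1 + 0.7125×0.8949271) = 1.607427/1.637636 = 0.98155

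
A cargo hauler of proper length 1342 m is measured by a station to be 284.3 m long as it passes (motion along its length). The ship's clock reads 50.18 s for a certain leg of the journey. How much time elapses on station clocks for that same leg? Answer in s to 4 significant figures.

Δt ≈ 236.9 s

Length contraction ⇒ γ = L₀/L = 1342/284.3 = 4.72037
Time dilation: Δt = γτ₀ = 4.72037 × 50.18 s = 236.9 s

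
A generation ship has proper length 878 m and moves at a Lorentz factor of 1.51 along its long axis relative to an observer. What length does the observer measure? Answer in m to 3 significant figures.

L ≈ 581 m

γ = 1.51 (given)
Length contraction: L = L₀/γ = 878/1.51 = 581 m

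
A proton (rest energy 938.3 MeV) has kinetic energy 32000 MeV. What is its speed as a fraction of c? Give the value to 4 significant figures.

γ = 1 + K/(m₀c²) = 1 + 32000/938.3 = 35.1042
β = √(1 − 1/γ²) = 0.9996

β ≈ 0.9996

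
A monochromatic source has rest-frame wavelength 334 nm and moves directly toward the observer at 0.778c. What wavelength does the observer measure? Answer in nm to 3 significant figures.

Relativistic Doppler: λ_obs = λ_src √((1−β)/(1+β))
= 334 × √(0.22200/1.7780) = 334 × 0.35335 = 118 nm

λ_obs ≈ 118 nm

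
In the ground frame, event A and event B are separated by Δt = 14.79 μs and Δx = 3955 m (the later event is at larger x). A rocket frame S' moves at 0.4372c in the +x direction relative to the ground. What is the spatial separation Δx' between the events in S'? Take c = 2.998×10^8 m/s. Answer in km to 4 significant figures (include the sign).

γ = 1/√(1 − 0.4372²) = 1.11190
Δx' = γ(Δx − vΔt) = 1.11190 × (3955 m − 0.4372×(2.998×10^8 m/s)×14.79×10^-6 s)
= 1.11190 × (2016.44 m) = 2.242 km

Δx' ≈ 2.242 km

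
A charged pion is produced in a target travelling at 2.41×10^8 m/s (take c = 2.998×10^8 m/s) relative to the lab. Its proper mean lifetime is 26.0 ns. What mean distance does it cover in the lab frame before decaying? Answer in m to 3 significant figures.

β = v/c = 2.41×10^8 / 2.998×10^8 = 0.80387
γ = 1/√(1 − 0.80387²) = 1.6812
Dilated lifetime: Δt = γτ₀ = 1.6812 × 26.0 ns = 43.712 ns
d = vΔt = 0.80387c × 43.712 ns = 2.4100×10^8 m/s × 4.3712×10^-8 s = 10.5 m

d ≈ 10.5 m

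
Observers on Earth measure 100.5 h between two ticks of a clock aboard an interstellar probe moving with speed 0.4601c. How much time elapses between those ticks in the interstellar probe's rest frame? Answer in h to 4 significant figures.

τ₀ ≈ 89.23 h

γ = 1/√(1 − 0.4601²) = 1.12629
Proper time: τ₀ = Δt/γ = 100.5/1.12629 = 89.23 h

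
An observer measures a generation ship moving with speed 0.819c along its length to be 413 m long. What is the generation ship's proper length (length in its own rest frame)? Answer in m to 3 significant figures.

L₀ ≈ 720 m

γ = 1/√(1 − 0.819²) = 1.7428
L₀ = γL = 1.7428 × 413 = 720 m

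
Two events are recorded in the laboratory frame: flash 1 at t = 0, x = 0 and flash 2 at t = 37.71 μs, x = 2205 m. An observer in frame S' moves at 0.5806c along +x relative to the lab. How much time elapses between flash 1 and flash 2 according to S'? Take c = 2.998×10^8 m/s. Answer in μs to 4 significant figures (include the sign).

γ = 1/√(1 − 0.5806²) = 1.22822
Δt' = γ(Δt − vΔx/c²) = 1.22822 × (37.71 μs − 0.5806×2205 m / (2.998×10^8 m/s))
= 1.22822 × (33.4397 μs) = 41.07 μs

Δt' ≈ 41.07 μs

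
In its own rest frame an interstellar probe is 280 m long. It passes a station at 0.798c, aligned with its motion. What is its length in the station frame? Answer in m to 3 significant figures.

γ = 1/√(1 − 0.798²) = 1.6593
Length contraction: L = L₀/γ = 280/1.6593 = 169 m

L ≈ 169 m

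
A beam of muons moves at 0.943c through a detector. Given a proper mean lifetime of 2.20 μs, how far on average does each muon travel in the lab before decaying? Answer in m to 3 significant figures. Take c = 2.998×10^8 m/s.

d ≈ 1870 m

γ = 1/√(1 − 0.943²) = 3.0049
Dilated lifetime: Δt = γτ₀ = 3.0049 × 2.20 μs = 6.6107 μs
d = vΔt = 0.943c × 6.6107 μs = 2.8271×10^8 m/s × 6.6107×10^-6 s = 1870 m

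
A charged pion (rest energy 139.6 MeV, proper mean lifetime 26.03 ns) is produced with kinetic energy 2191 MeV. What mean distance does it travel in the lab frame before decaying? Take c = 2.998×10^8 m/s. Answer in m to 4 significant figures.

γ = 1 + K/(m₀c²) = 1 + 2191/139.6 = 16.6948
β = √(1 − 1/γ²) = 0.998204
Dilated lifetime: γτ₀ = 16.6948 × 26.03 ns = 434.567 ns
d = βc·γτ₀ = 0.998204 × (2.998×10^8 m/s) × 4.34567×10^-7 s = 130.0 m

d ≈ 130.0 m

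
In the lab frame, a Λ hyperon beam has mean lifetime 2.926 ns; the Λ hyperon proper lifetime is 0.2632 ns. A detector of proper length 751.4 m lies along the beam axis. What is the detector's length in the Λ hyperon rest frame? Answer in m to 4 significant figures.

L ≈ 67.59 m

Time dilation ⇒ γ = Δt/τ₀ = 2.926/0.2632 = 11.1170
Length contraction: L = L₀/γ = 751.4/11.1170 = 67.59 m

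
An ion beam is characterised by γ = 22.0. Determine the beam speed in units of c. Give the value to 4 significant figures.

β = √(1 − 1/γ²) = √(1 − 1/22.0²) = √(0.997934) = 0.9990

β ≈ 0.9990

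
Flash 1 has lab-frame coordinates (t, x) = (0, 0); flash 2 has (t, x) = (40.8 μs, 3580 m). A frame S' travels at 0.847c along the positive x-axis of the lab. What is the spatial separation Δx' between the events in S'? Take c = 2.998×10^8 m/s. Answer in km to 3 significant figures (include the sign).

Δx' ≈ -12.8 km

γ = 1/√(1 − 0.847²) = 1.8811
Δx' = γ(Δx − vΔt) = 1.8811 × (3580 m − 0.847×(2.998×10^8 m/s)×40.8×10^-6 s)
= 1.8811 × (-6780.4 m) = -12.8 km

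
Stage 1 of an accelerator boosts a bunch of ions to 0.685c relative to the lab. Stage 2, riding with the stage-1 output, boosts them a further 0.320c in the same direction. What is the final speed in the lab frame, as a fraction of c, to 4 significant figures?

u ≈ 0.8243c

Compose boost 2: (0.320 + 0.685)/(1 + 0.320×0.685) = 1.005/1.21920 = 0.8243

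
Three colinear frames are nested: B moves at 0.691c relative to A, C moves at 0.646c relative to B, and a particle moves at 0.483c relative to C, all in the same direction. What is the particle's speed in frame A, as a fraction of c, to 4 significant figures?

u ≈ 0.9730c

Compose boost 2: (0.646 + 0.691)/(1 + 0.646×0.691) = 1.337/1.44639 = 0.924373
Compose boost 3: (0.483 + 0.924373)/(1 + 0.483×0.924373) = 1.40737/1.44647 = 0.9730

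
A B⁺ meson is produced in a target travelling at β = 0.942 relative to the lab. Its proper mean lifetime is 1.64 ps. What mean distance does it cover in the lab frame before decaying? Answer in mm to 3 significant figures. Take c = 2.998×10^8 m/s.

d ≈ 1.38 mm

γ = 1/√(1 − 0.942²) = 2.9796
Dilated lifetime: Δt = γτ₀ = 2.9796 × 1.64 ps = 4.8866 ps
d = vΔt = 0.942c × 4.8866 ps = 2.8241×10^8 m/s × 4.8866×10^-12 s = 1.38 mm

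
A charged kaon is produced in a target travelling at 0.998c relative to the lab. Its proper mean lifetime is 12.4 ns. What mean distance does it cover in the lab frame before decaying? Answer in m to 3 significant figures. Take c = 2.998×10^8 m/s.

d ≈ 58.7 m

γ = 1/√(1 − 0.998²) = 15.819
Dilated lifetime: Δt = γτ₀ = 15.819 × 12.4 ns = 196.16 ns
d = vΔt = 0.998c × 196.16 ns = 2.9920×10^8 m/s × 1.9616×10^-7 s = 58.7 m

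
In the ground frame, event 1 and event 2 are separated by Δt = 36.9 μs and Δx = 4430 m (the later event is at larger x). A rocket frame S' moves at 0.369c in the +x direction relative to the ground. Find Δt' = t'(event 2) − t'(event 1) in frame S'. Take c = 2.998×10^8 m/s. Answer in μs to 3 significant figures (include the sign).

γ = 1/√(1 − 0.369²) = 1.0759
Δt' = γ(Δt − vΔx/c²) = 1.0759 × (36.9 μs − 0.369×4430 m / (2.998×10^8 m/s))
= 1.0759 × (31.447 μs) = 33.8 μs

Δt' ≈ 33.8 μs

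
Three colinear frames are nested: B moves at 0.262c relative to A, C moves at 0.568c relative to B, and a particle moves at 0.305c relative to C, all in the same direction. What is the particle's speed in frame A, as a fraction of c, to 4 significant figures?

u ≈ 0.8420c

Compose boost 2: (0.568 + 0.262)/(1 + 0.568×0.262) = 0.8300/1.14882 = 0.722483
Compose boost 3: (0.305 + 0.722483)/(1 + 0.305×0.722483) = 1.02748/1.22036 = 0.8420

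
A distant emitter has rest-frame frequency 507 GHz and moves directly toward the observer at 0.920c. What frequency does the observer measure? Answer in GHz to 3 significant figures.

f_obs ≈ 2480 GHz

Relativistic Doppler: f_obs = f_src √((1+β)/(1−β))
= 507 × √(1.9200/0.080000) = 507 × 4.8990 = 2480 GHz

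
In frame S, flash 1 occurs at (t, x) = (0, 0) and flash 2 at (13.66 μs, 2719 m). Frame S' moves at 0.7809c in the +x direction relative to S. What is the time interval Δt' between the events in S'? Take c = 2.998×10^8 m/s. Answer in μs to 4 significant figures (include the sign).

Δt' ≈ 10.53 μs

γ = 1/√(1 − 0.7809²) = 1.60088
Δt' = γ(Δt − vΔx/c²) = 1.60088 × (13.66 μs − 0.7809×2719 m / (2.998×10^8 m/s))
= 1.60088 × (6.57772 μs) = 10.53 μs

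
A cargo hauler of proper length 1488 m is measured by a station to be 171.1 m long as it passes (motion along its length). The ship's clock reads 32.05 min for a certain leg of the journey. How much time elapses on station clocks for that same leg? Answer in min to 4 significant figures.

Δt ≈ 278.7 min

Length contraction ⇒ γ = L₀/L = 1488/171.1 = 8.69667
Time dilation: Δt = γτ₀ = 8.69667 × 32.05 min = 278.7 min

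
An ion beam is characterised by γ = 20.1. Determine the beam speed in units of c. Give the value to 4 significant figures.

β = √(1 − 1/γ²) = √(1 − 1/20.1²) = √(0.997525) = 0.9988

β ≈ 0.9988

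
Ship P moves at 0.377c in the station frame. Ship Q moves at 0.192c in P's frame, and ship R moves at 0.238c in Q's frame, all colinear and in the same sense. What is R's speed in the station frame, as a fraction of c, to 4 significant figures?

u ≈ 0.6824c

Compose boost 2: (0.192 + 0.377)/(1 + 0.192×0.377) = 0.5690/1.07238 = 0.530594
Compose boost 3: (0.238 + 0.530594)/(1 + 0.238×0.530594) = 0.768594/1.12628 = 0.6824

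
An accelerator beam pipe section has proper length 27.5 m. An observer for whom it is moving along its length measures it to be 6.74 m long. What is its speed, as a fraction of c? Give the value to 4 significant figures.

β ≈ 0.9695

γ = L₀/L = 27.5/6.74 = 4.08012
β = √(1 − 1/γ²) = 0.9695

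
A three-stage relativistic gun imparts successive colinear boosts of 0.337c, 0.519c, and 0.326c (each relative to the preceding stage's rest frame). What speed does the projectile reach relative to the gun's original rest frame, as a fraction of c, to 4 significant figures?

u ≈ 0.8522c

Compose boost 2: (0.519 + 0.337)/(1 + 0.519×0.337) = 0.8560/1.17490 = 0.728571
Compose boost 3: (0.326 + 0.728571)/(1 + 0.326×0.728571) = 1.05457/1.23751 = 0.8522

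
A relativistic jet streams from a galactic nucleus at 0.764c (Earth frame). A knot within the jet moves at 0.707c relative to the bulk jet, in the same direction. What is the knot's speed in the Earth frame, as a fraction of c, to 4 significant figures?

Relativistic velocity addition: u = (u' + v)/(1 + u'v/c²)
= (0.707 + 0.764)/(1 + 0.707×0.764) = 1.471/1.54015 = 0.9551

u ≈ 0.9551c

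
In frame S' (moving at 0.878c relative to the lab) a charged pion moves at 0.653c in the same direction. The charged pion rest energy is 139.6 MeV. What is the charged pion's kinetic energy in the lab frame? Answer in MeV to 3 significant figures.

u_lab = (0.653 + 0.878)/(1 + 0.653×0.878) = 0.973093
γ = 1/√(1 − 0.973093²) = 4.3400
K = (γ − 1)m₀c² = (4.3400 − 1) × 139.6 = 3.3400 × 139.6 = 466 MeV

K ≈ 466 MeV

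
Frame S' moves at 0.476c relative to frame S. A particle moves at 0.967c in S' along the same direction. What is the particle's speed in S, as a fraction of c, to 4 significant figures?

u ≈ 0.9882c

Relativistic velocity addition: u = (u' + v)/(1 + u'v/c²)
= (0.967 + 0.476)/(1 + 0.967×0.476) = 1.443/1.46029 = 0.9882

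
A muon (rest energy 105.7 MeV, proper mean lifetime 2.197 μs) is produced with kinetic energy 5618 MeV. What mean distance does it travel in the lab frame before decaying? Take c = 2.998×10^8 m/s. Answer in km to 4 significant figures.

d ≈ 35.66 km

γ = 1 + K/(m₀c²) = 1 + 5618/105.7 = 54.1504
β = √(1 − 1/γ²) = 0.999829
Dilated lifetime: γτ₀ = 54.1504 × 2.197 μs = 118.968 μs
d = βc·γτ₀ = 0.999829 × (2.998×10^8 m/s) × 0.000118968 s = 35.66 km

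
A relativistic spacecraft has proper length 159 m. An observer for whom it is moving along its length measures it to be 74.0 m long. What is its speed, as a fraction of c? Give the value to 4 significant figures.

γ = L₀/L = 159/74.0 = 2.14865
β = √(1 − 1/γ²) = 0.8851

β ≈ 0.8851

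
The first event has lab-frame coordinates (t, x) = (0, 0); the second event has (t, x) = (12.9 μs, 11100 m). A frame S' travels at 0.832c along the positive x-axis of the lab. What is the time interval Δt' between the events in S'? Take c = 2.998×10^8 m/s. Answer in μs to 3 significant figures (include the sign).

γ = 1/√(1 − 0.832²) = 1.8025
Δt' = γ(Δt − vΔx/c²) = 1.8025 × (12.9 μs − 0.832×11100 m / (2.998×10^8 m/s))
= 1.8025 × (-17.905 μs) = -32.3 μs

Δt' ≈ -32.3 μs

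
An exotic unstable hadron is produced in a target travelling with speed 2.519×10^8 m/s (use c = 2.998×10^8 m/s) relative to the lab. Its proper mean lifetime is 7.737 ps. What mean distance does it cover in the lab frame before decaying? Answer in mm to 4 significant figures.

β = v/c = 2.519×10^8 / 2.998×10^8 = 0.840227
γ = 1/√(1 − 0.840227²) = 1.84422
Dilated lifetime: Δt = γτ₀ = 1.84422 × 7.737 ps = 14.2687 ps
d = vΔt = 0.840227c × 14.2687 ps = 2.51900×10^8 m/s × 1.42687×10^-11 s = 3.594 mm

d ≈ 3.594 mm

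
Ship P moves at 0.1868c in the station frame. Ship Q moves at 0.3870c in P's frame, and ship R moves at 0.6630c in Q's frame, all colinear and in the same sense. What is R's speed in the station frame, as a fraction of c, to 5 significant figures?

u ≈ 0.88436c

Compose boost 2: (0.3870 + 0.1868)/(1 + 0.3870×0.1868) = 0.57380/1.072292 = 0.5351156
Compose boost 3: (0.6630 + 0.5351156)/(1 + 0.6630×0.5351156) = 1.198116/1.354782 = 0.88436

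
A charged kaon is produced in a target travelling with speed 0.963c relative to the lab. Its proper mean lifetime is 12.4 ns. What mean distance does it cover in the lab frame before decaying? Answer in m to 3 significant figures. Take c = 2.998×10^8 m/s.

d ≈ 13.3 m

γ = 1/√(1 − 0.963²) = 3.7106
Dilated lifetime: Δt = γτ₀ = 3.7106 × 12.4 ns = 46.011 ns
d = vΔt = 0.963c × 46.011 ns = 2.8871×10^8 m/s × 4.6011×10^-8 s = 13.3 m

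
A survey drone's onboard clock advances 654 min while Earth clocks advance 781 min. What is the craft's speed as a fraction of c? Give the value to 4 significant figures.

γ = Δt/τ₀ = 781/654 = 1.19419
β = √(1 − 1/γ²) = √(1 − 1/1.19419²) = 0.5466

β ≈ 0.5466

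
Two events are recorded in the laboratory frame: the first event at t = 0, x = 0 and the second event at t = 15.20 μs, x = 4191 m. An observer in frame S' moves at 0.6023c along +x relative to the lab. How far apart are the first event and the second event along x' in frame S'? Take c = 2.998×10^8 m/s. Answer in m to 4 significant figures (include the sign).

γ = 1/√(1 − 0.6023²) = 1.25271
Δx' = γ(Δx − vΔt) = 1.25271 × (4191 m − 0.6023×(2.998×10^8 m/s)×15.20×10^-6 s)
= 1.25271 × (1446.34 m) = 1812 m

Δx' ≈ 1812 m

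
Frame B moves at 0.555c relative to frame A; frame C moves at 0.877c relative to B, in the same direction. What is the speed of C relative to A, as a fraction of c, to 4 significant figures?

Compose boost 2: (0.877 + 0.555)/(1 + 0.877×0.555) = 1.432/1.48673 = 0.9632

u ≈ 0.9632c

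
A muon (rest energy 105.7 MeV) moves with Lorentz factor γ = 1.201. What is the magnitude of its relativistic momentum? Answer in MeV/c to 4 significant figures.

p ≈ 70.30 MeV/c

β = √(1 − 1/γ²) = √(1 − 1/1.201²) = 0.553815
p = γβm₀c = 1.201 × 0.553815 × 105.7 MeV/c = 70.30 MeV/c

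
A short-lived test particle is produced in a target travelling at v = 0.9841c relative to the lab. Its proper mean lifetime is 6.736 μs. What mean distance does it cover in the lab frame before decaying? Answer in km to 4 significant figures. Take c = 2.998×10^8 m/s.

γ = 1/√(1 − 0.9841²) = 5.63015
Dilated lifetime: Δt = γτ₀ = 5.63015 × 6.736 μs = 37.9247 μs
d = vΔt = 0.9841c × 37.9247 μs = 2.95033×10^8 m/s × 3.79247×10^-5 s = 11.19 km

d ≈ 11.19 km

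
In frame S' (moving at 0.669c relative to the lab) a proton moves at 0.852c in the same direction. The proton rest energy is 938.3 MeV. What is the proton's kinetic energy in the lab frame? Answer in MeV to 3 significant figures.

K ≈ 2850 MeV

u_lab = (0.852 + 0.669)/(1 + 0.852×0.669) = 0.968797
γ = 1/√(1 − 0.968797²) = 4.0346
K = (γ − 1)m₀c² = (4.0346 − 1) × 938.3 = 3.0346 × 938.3 = 2850 MeV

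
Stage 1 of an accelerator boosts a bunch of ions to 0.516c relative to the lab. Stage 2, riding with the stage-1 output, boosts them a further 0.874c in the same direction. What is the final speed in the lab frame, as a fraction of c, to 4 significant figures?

Compose boost 2: (0.874 + 0.516)/(1 + 0.874×0.516) = 1.390/1.45098 = 0.9580

u ≈ 0.9580c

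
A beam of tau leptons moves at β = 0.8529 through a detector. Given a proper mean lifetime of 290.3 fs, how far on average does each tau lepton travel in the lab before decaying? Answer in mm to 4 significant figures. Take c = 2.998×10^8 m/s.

d ≈ 0.1422 mm

γ = 1/√(1 − 0.8529²) = 1.91544
Dilated lifetime: Δt = γτ₀ = 1.91544 × 290.3 fs = 556.051 fs
d = vΔt = 0.8529c × 556.051 fs = 2.55699×10^8 m/s × 5.56051×10^-13 s = 0.1422 mm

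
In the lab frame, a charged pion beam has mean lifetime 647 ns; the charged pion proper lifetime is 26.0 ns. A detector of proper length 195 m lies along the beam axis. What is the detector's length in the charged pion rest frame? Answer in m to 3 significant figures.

L ≈ 7.84 m

Time dilation ⇒ γ = Δt/τ₀ = 647/26.0 = 24.885
Length contraction: L = L₀/γ = 195/24.885 = 7.84 m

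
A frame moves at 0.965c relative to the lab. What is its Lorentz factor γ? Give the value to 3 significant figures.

γ = 1/√(1 − β²) = 1/√(1 − 0.965²) = 1/√(0.068775) = 3.81

γ ≈ 3.81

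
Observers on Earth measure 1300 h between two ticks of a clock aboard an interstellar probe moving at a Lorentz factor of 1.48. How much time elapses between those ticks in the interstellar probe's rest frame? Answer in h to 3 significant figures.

τ₀ ≈ 878 h

γ = 1.48 (given)
Proper time: τ₀ = Δt/γ = 1300/1.48 = 878 h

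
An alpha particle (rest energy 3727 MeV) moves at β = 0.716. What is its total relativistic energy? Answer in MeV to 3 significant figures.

E ≈ 5340 MeV

γ = 1/√(1 − 0.716²) = 1.4325
E = γm₀c² = 1.4325 × 3727 MeV = 5340 MeV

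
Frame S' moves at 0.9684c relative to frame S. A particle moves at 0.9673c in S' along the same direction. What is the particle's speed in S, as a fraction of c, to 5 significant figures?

Relativistic velocity addition: u = (u' + v)/(1 + u'v/c²)
= (0.9673 + 0.9684)/(1 + 0.9673×0.9684) = 1.9357/1.936733 = 0.99947

u ≈ 0.99947c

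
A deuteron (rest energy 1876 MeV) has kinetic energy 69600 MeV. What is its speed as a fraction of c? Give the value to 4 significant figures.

γ = 1 + K/(m₀c²) = 1 + 69600/1876 = 38.1002
β = √(1 − 1/γ²) = 0.9997

β ≈ 0.9997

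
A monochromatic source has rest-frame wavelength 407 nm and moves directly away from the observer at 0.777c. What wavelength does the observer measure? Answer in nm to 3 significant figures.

λ_obs ≈ 1150 nm

Relativistic Doppler: λ_obs = λ_src √((1+β)/(1−β))
= 407 × √(1.7770/0.22300) = 407 × 2.8229 = 1150 nm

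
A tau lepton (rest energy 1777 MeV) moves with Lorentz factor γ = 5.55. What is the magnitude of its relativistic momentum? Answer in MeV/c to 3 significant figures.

β = √(1 − 1/γ²) = √(1 − 1/5.55²) = 0.98363
p = γβm₀c = 5.55 × 0.98363 × 1777 MeV/c = 9700 MeV/c

p ≈ 9700 MeV/c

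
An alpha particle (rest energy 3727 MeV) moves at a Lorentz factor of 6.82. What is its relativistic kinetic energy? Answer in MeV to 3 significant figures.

K ≈ 21700 MeV

γ = 6.82 (given)
K = (γ − 1)m₀c² = (6.82 − 1) × 3727 MeV = 5.8200 × 3727 MeV = 21700 MeV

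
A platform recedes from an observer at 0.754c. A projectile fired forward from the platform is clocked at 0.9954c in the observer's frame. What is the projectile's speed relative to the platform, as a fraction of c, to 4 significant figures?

u' ≈ 0.9677c

Inverse velocity addition: u' = (u − v)/(1 − uv/c²)
= (0.9954 − 0.754)/(1 − 0.9954×0.754) = 0.2414/0.249468 = 0.9677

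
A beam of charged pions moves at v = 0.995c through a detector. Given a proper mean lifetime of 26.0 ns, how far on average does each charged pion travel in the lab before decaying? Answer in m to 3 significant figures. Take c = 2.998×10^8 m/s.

γ = 1/√(1 − 0.995²) = 10.013
Dilated lifetime: Δt = γτ₀ = 10.013 × 26.0 ns = 260.33 ns
d = vΔt = 0.995c × 260.33 ns = 2.9830×10^8 m/s × 2.6033×10^-7 s = 77.7 m

d ≈ 77.7 m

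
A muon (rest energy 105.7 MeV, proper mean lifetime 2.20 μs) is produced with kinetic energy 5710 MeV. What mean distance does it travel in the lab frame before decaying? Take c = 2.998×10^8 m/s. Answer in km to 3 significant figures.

γ = 1 + K/(m₀c²) = 1 + 5710/105.7 = 55.021
β = √(1 − 1/γ²) = 0.99983
Dilated lifetime: γτ₀ = 55.021 × 2.20 μs = 121.05 μs
d = βc·γτ₀ = 0.99983 × (2.998×10^8 m/s) × 0.00012105 s = 36.3 km

d ≈ 36.3 km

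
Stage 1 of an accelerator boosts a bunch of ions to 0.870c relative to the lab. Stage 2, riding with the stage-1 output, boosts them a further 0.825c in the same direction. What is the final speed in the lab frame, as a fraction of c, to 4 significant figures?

u ≈ 0.9868c

Compose boost 2: (0.825 + 0.870)/(1 + 0.825×0.870) = 1.695/1.71775 = 0.9868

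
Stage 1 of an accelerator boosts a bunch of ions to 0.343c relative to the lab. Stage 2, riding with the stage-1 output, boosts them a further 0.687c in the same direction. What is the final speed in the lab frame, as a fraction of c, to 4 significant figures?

Compose boost 2: (0.687 + 0.343)/(1 + 0.687×0.343) = 1.030/1.23564 = 0.8336

u ≈ 0.8336c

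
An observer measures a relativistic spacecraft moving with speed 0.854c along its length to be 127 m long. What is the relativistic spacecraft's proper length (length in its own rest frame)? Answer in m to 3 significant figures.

L₀ ≈ 244 m

γ = 1/√(1 − 0.854²) = 1.9221
L₀ = γL = 1.9221 × 127 = 244 m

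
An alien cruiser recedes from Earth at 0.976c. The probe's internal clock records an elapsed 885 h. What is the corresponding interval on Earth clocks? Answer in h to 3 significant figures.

Δt ≈ 4060 h

γ = 1/√(1 − 0.976²) = 4.5920
Time dilation: Δt = γτ₀ = 4.5920 × 885 h = 4060 h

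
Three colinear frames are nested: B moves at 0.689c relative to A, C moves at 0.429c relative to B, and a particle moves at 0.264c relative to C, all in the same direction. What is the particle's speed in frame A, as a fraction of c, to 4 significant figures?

u ≈ 0.9178c

Compose boost 2: (0.429 + 0.689)/(1 + 0.429×0.689) = 1.118/1.29558 = 0.862933
Compose boost 3: (0.264 + 0.862933)/(1 + 0.264×0.862933) = 1.12693/1.22781 = 0.9178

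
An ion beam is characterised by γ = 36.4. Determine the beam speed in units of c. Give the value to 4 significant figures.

β ≈ 0.9996

β = √(1 − 1/γ²) = √(1 − 1/36.4²) = √(0.999245) = 0.9996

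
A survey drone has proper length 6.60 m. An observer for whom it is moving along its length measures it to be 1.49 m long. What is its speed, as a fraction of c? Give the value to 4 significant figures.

β ≈ 0.9742

γ = L₀/L = 6.60/1.49 = 4.42953
β = √(1 − 1/γ²) = 0.9742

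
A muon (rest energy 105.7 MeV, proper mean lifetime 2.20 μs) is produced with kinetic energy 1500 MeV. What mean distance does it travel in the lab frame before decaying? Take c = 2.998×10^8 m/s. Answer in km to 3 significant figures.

γ = 1 + K/(m₀c²) = 1 + 1500/105.7 = 15.191
β = √(1 − 1/γ²) = 0.99783
Dilated lifetime: γτ₀ = 15.191 × 2.20 μs = 33.420 μs
d = βc·γτ₀ = 0.99783 × (2.998×10^8 m/s) × 3.3420×10^-5 s = 10.0 km

d ≈ 10.0 km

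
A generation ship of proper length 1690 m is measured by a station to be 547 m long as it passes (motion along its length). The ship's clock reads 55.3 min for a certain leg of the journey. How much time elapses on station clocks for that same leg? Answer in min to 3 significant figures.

Δt ≈ 171 min

Length contraction ⇒ γ = L₀/L = 1690/547 = 3.0896
Time dilation: Δt = γτ₀ = 3.0896 × 55.3 min = 171 min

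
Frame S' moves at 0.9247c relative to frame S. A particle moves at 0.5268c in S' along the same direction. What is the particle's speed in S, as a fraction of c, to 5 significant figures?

Relativistic velocity addition: u = (u' + v)/(1 + u'v/c²)
= (0.5268 + 0.9247)/(1 + 0.5268×0.9247) = 1.4515/1.487132 = 0.97604

u ≈ 0.97604c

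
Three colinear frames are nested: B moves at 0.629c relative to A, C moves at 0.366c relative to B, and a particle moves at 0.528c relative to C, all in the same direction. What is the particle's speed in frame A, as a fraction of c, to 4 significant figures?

u ≈ 0.9368c

Compose boost 2: (0.366 + 0.629)/(1 + 0.366×0.629) = 0.9950/1.23021 = 0.808802
Compose boost 3: (0.528 + 0.808802)/(1 + 0.528×0.808802) = 1.33680/1.42705 = 0.9368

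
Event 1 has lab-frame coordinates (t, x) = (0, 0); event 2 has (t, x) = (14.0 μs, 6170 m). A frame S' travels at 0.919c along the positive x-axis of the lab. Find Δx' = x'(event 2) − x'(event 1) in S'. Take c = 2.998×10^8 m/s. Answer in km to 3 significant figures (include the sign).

γ = 1/√(1 − 0.919²) = 2.5364
Δx' = γ(Δx − vΔt) = 2.5364 × (6170 m − 0.919×(2.998×10^8 m/s)×14.0×10^-6 s)
= 2.5364 × (2312.8 m) = 5.87 km

Δx' ≈ 5.87 km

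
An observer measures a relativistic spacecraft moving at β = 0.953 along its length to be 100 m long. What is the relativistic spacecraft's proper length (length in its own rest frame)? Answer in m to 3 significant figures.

L₀ ≈ 330 m

γ = 1/√(1 − 0.953²) = 3.3007
L₀ = γL = 3.3007 × 100 = 330 m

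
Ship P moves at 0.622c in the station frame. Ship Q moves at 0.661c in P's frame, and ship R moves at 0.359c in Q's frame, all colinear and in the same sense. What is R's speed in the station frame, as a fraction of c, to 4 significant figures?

Compose boost 2: (0.661 + 0.622)/(1 + 0.661×0.622) = 1.283/1.41114 = 0.909193
Compose boost 3: (0.359 + 0.909193)/(1 + 0.359×0.909193) = 1.26819/1.32640 = 0.9561

u ≈ 0.9561c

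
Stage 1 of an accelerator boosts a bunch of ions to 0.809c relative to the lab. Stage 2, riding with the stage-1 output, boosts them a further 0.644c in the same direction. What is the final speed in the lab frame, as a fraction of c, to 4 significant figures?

Compose boost 2: (0.644 + 0.809)/(1 + 0.644×0.809) = 1.453/1.52100 = 0.9553

u ≈ 0.9553c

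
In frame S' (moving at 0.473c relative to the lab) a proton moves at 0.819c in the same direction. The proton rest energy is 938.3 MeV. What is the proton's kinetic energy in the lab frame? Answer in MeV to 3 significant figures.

K ≈ 1640 MeV

u_lab = (0.819 + 0.473)/(1 + 0.819×0.473) = 0.931247
γ = 1/√(1 − 0.931247²) = 2.7443
K = (γ − 1)m₀c² = (2.7443 − 1) × 938.3 = 1.7443 × 938.3 = 1640 MeV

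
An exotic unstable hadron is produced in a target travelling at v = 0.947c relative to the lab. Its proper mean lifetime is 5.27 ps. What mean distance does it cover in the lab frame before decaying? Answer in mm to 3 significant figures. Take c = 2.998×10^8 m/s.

γ = 1/√(1 − 0.947²) = 3.1130
Dilated lifetime: Δt = γτ₀ = 3.1130 × 5.27 ps = 16.406 ps
d = vΔt = 0.947c × 16.406 ps = 2.8391×10^8 m/s × 1.6406×10^-11 s = 4.66 mm

d ≈ 4.66 mm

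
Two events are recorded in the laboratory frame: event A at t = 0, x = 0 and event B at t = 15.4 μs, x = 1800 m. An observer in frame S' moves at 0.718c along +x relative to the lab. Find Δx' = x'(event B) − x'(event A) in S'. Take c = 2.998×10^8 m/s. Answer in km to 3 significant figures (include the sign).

γ = 1/√(1 − 0.718²) = 1.4367
Δx' = γ(Δx − vΔt) = 1.4367 × (1800 m − 0.718×(2.998×10^8 m/s)×15.4×10^-6 s)
= 1.4367 × (-1514.9 m) = -2.18 km

Δx' ≈ -2.18 km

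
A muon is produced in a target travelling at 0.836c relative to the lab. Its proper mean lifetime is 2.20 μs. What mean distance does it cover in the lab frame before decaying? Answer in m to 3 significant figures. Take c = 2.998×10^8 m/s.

γ = 1/√(1 − 0.836²) = 1.8224
Dilated lifetime: Δt = γτ₀ = 1.8224 × 2.20 μs = 4.0093 μs
d = vΔt = 0.836c × 4.0093 μs = 2.5063×10^8 m/s × 4.0093×10^-6 s = 1000 m

d ≈ 1000 m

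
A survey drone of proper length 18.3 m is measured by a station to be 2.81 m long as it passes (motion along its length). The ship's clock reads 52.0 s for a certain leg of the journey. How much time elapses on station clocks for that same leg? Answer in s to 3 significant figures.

Δt ≈ 339 s

Length contraction ⇒ γ = L₀/L = 18.3/2.81 = 6.5125
Time dilation: Δt = γτ₀ = 6.5125 × 52.0 s = 339 s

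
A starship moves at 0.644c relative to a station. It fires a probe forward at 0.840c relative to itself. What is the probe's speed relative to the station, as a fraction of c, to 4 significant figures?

u ≈ 0.9630c

Relativistic velocity addition: u = (u' + v)/(1 + u'v/c²)
= (0.840 + 0.644)/(1 + 0.840×0.644) = 1.484/1.54096 = 0.9630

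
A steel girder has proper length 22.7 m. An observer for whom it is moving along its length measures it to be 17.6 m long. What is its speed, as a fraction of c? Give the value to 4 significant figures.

β ≈ 0.6316

γ = L₀/L = 22.7/17.6 = 1.28977
β = √(1 − 1/γ²) = 0.6316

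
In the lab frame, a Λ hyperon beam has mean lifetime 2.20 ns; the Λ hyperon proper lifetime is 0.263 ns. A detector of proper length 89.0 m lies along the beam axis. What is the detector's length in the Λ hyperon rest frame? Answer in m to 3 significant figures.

Time dilation ⇒ γ = Δt/τ₀ = 2.20/0.263 = 8.3650
Length contraction: L = L₀/γ = 89.0/8.3650 = 10.6 m

L ≈ 10.6 m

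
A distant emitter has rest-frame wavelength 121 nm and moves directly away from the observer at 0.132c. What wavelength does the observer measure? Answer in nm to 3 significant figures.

λ_obs ≈ 138 nm

Relativistic Doppler: λ_obs = λ_src √((1+β)/(1−β))
= 121 × √(1.1320/0.86800) = 121 × 1.1420 = 138 nm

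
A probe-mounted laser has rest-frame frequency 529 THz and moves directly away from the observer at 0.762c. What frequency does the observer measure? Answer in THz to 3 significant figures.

Relativistic Doppler: f_obs = f_src √((1−β)/(1+β))
= 529 × √(0.23800/1.7620) = 529 × 0.36752 = 194 THz

f_obs ≈ 194 THz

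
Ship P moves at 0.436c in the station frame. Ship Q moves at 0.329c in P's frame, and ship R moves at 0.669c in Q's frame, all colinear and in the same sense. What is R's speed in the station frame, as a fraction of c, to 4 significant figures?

Compose boost 2: (0.329 + 0.436)/(1 + 0.329×0.436) = 0.7650/1.14344 = 0.669031
Compose boost 3: (0.669 + 0.669031)/(1 + 0.669×0.669031) = 1.33803/1.44758 = 0.9243

u ≈ 0.9243c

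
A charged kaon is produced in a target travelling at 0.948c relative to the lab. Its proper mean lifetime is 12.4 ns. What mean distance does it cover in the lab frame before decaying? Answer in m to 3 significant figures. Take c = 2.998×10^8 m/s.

γ = 1/√(1 − 0.948²) = 3.1420
Dilated lifetime: Δt = γτ₀ = 3.1420 × 12.4 ns = 38.961 ns
d = vΔt = 0.948c × 38.961 ns = 2.8421×10^8 m/s × 3.8961×10^-8 s = 11.1 m

d ≈ 11.1 m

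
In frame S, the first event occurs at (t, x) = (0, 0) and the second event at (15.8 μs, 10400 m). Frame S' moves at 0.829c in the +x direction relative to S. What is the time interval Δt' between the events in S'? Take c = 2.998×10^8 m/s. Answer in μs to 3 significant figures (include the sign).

γ = 1/√(1 − 0.829²) = 1.7881
Δt' = γ(Δt − vΔx/c²) = 1.7881 × (15.8 μs − 0.829×10400 m / (2.998×10^8 m/s))
= 1.7881 × (-12.958 μs) = -23.2 μs

Δt' ≈ -23.2 μs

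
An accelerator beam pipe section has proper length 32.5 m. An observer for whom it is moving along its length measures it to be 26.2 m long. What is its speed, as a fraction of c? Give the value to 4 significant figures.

β ≈ 0.5917

γ = L₀/L = 32.5/26.2 = 1.24046
β = √(1 − 1/γ²) = 0.5917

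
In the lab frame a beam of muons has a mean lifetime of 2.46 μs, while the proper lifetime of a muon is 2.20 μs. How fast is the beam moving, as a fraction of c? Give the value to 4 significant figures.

β ≈ 0.4475

γ = Δt/τ₀ = 2.46/2.20 = 1.11818
β = √(1 − 1/γ²) = √(1 − 1/1.11818²) = 0.4475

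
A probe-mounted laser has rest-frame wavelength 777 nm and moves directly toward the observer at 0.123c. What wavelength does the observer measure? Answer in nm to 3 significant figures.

λ_obs ≈ 687 nm

Relativistic Doppler: λ_obs = λ_src √((1−β)/(1+β))
= 777 × √(0.87700/1.1230) = 777 × 0.88371 = 687 nm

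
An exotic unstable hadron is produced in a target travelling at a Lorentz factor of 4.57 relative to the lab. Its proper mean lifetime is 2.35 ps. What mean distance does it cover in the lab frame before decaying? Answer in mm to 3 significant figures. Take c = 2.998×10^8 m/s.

d ≈ 3.14 mm

β = √(1 − 1/γ²) = √(1 − 1/4.57²) = 0.97577
Dilated lifetime: Δt = γτ₀ = 4.57 × 2.35 ps = 10.740 ps
d = vΔt = 0.97577c × 10.740 ps = 2.9253×10^8 m/s × 1.0740×10^-11 s = 3.14 mm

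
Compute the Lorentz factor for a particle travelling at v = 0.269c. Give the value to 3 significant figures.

γ ≈ 1.04

γ = 1/√(1 − β²) = 1/√(1 − 0.269²) = 1/√(0.92764) = 1.04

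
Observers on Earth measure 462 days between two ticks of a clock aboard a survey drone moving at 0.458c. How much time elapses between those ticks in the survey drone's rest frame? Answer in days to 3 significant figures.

τ₀ ≈ 411 days

γ = 1/√(1 − 0.458²) = 1.1249
Proper time: τ₀ = Δt/γ = 462/1.1249 = 411 days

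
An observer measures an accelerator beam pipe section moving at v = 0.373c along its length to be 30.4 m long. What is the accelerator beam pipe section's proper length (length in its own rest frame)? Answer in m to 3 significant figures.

γ = 1/√(1 − 0.373²) = 1.0778
L₀ = γL = 1.0778 × 30.4 = 32.8 m

L₀ ≈ 32.8 m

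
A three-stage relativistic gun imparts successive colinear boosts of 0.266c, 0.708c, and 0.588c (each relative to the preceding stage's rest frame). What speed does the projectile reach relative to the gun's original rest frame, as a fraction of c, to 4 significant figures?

u ≈ 0.9499c

Compose boost 2: (0.708 + 0.266)/(1 + 0.708×0.266) = 0.9740/1.18833 = 0.819639
Compose boost 3: (0.588 + 0.819639)/(1 + 0.588×0.819639) = 1.40764/1.48195 = 0.9499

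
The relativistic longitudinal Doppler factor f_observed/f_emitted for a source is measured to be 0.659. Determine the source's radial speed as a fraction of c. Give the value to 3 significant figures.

f_obs/f_src = √((1−β)/(1+β)) = 0.659  ⇒  (1−β)/(1+β) = 0.43428
β = |1 − D²|/(1 + D²) = |1 − 0.43428|/(1 + 0.43428) = 0.394

β ≈ 0.394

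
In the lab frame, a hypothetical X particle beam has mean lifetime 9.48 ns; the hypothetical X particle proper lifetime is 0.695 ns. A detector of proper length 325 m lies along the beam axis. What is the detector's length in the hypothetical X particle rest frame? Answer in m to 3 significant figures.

L ≈ 23.8 m

Time dilation ⇒ γ = Δt/τ₀ = 9.48/0.695 = 13.640
Length contraction: L = L₀/γ = 325/13.640 = 23.8 m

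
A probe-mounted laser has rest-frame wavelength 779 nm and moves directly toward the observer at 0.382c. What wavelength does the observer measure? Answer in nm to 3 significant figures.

λ_obs ≈ 521 nm

Relativistic Doppler: λ_obs = λ_src √((1−β)/(1+β))
= 779 × √(0.61800/1.3820) = 779 × 0.66871 = 521 nm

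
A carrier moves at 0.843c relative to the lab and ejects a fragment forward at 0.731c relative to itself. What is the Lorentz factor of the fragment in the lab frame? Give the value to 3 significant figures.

u_lab = (0.731 + 0.843)/(1 + 0.731×0.843) = 1.574/1.61623 = 0.973869
γ = 1/√(1 − 0.973869²) = 4.40

γ ≈ 4.40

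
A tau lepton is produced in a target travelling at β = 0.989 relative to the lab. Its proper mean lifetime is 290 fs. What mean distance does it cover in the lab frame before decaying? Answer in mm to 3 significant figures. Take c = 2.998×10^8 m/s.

γ = 1/√(1 − 0.989²) = 6.7606
Dilated lifetime: Δt = γτ₀ = 6.7606 × 290 fs = 1960.6 fs
d = vΔt = 0.989c × 1960.6 fs = 2.9650×10^8 m/s × 1.9606×10^-12 s = 0.581 mm

d ≈ 0.581 mm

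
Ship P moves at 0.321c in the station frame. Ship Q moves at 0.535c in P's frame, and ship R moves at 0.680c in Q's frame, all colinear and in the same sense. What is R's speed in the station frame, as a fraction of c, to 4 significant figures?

Compose boost 2: (0.535 + 0.321)/(1 + 0.535×0.321) = 0.8560/1.17173 = 0.730541
Compose boost 3: (0.680 + 0.730541)/(1 + 0.680×0.730541) = 1.41054/1.49677 = 0.9424

u ≈ 0.9424c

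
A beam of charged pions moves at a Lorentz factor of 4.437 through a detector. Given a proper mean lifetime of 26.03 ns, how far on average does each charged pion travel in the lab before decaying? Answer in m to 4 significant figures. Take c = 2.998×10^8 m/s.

β = √(1 − 1/γ²) = √(1 − 1/4.437²) = 0.974272
Dilated lifetime: Δt = γτ₀ = 4.437 × 26.03 ns = 115.495 ns
d = vΔt = 0.974272c × 115.495 ns = 2.92087×10^8 m/s × 1.15495×10^-7 s = 33.73 m

d ≈ 33.73 m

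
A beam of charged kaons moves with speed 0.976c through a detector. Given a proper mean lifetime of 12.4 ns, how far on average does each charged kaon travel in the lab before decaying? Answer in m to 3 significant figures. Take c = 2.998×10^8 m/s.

d ≈ 16.7 m

γ = 1/√(1 − 0.976²) = 4.5920
Dilated lifetime: Δt = γτ₀ = 4.5920 × 12.4 ns = 56.941 ns
d = vΔt = 0.976c × 56.941 ns = 2.9260×10^8 m/s × 5.6941×10^-8 s = 16.7 m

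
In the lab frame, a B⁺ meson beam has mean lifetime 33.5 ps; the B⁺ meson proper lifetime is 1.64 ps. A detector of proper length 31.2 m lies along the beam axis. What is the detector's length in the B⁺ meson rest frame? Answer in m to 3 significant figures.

Time dilation ⇒ γ = Δt/τ₀ = 33.5/1.64 = 20.427
Length contraction: L = L₀/γ = 31.2/20.427 = 1.53 m

L ≈ 1.53 m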